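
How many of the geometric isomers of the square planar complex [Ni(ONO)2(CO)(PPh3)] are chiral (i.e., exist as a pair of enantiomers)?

A square has two trans pairs of vertices; adjacent vertices are cis.
Systematic placement gives 2 geometric isomers: ONO cis; ONO trans.
Each arrangement has an internal mirror plane or centre of symmetry, so none is chiral.

0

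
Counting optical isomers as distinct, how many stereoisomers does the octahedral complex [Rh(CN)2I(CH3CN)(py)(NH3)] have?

15

An octahedron has six vertices in three trans pairs; every non-trans pair is cis.
Systematic enumeration (placing each ligand type in turn and discarding arrangements equivalent by rotation or reflection) gives 9 geometric isomers.
Of these, 6 lack any improper symmetry element and so occur as enantiomeric pairs, giving 9 + 6 = 15 stereoisomers in total.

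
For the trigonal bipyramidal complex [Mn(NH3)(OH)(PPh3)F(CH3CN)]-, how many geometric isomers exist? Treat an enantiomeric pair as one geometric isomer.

10

Placing the ligands in turn and identifying arrangements related by rotation or reflection leaves 10 distinct geometric isomers.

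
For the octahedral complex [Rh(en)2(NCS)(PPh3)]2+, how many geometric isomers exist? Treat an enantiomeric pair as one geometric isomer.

In an octahedral complex each vertex has one trans partner and four cis neighbours.
Each en is bidentate and must span two cis positions.
The distinct arrangements are (2 in all): NCS and PPh3 mutually trans; NCS and PPh3 mutually cis (chiral).

2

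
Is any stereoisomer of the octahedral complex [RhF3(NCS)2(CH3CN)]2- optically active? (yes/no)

The six octahedral sites form three mutually perpendicular trans pairs.
Systematic placement gives 3 geometric isomers: F mer, NCS trans; F fac, NCS cis; F mer, NCS cis.
Each arrangement has an internal mirror plane or centre of symmetry, so none is chiral.

no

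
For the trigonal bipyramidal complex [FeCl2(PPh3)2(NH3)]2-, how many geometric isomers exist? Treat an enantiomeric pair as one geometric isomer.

5

A trigonal bipyramid has two axial and three equatorial sites, which are chemically inequivalent.
Systematic enumeration (placing each ligand type in turn and discarding arrangements equivalent by rotation or reflection) gives 5 geometric isomers.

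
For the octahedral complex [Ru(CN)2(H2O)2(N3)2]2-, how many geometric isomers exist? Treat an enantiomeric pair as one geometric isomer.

The six octahedral sites form three mutually perpendicular trans pairs.
There are 5 geometric isomers: CN trans, H2O trans, N3 trans; CN trans, H2O cis, N3 cis; CN cis, H2O cis, N3 trans; CN cis, H2O cis, N3 cis (chiral); CN cis, H2O trans, N3 cis.

5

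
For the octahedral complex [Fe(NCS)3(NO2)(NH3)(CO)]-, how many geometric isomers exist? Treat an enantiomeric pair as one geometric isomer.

In an octahedral complex each vertex has one trans partner and four cis neighbours.
There are 4 geometric isomers: NCS mer (3 arrangements); NCS fac (chiral).

4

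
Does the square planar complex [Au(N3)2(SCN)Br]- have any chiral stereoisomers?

no

Systematic placement gives 2 geometric isomers: N3 cis; N3 trans.
Each arrangement has an internal mirror plane or centre of symmetry, so none is chiral.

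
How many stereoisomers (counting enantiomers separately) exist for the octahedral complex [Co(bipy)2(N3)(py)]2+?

The six octahedral sites form three mutually perpendicular trans pairs.
Each bipy is bidentate and must span two cis positions.
The distinct arrangements are (2 in all): N3 and py mutually cis (chiral); N3 and py mutually trans.
One of these lacks any improper symmetry element and so occurs as an enantiomeric pair, giving 2 + 1 = 3 stereoisomers in total.

3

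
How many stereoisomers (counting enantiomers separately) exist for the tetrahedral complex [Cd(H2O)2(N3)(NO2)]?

Only one geometric arrangement is possible.

1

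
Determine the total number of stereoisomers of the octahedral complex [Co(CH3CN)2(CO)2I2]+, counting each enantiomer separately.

In an octahedral complex each vertex has one trans partner and four cis neighbours.
Working through the distinct placements yields 5 geometric isomers: CH3CN trans, CO trans, I trans; CH3CN trans, CO cis, I cis; CH3CN cis, CO cis, I trans; CH3CN cis, CO cis, I cis (chiral); CH3CN cis, CO trans, I cis.
One of these lacks any improper symmetry element and so occurs as an enantiomeric pair, giving 5 + 1 = 6 stereoisomers in total.

6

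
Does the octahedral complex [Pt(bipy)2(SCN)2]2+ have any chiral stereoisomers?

yes

Each bipy is bidentate and must span two cis positions.
The distinct arrangements are (2 in all): SCN trans; SCN cis (chiral).
One of these lacks any improper symmetry element and so occurs as an enantiomeric pair, giving 2 + 1 = 3 stereoisomers in total.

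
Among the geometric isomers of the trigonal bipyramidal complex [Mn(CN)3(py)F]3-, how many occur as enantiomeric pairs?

A trigonal bipyramid has two axial and three equatorial sites, which are chemically inequivalent.
The distinct arrangements are (4 in all): py equatorial, F equatorial; py equatorial, F axial; py axial, F equatorial; py axial, F axial.
Each arrangement has an internal mirror plane or centre of symmetry, so none is chiral.

0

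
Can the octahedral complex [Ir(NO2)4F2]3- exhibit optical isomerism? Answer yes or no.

no

There are 2 geometric isomers: F trans; F cis.
Each arrangement has an internal mirror plane or centre of symmetry, so none is chiral.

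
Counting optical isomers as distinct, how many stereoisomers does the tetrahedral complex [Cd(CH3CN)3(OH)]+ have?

1

All four vertices of a tetrahedron are equivalent and mutually adjacent, so cis/trans isomerism cannot arise.
Only one geometric arrangement is possible.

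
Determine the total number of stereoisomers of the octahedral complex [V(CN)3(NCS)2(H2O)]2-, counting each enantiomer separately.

3

An octahedron has six vertices in three trans pairs; every non-trans pair is cis.
Working through the distinct placements yields 3 geometric isomers: CN mer, NCS trans; CN mer, NCS cis; CN fac, NCS cis.
Each arrangement has an internal mirror plane or centre of symmetry, so none is chiral.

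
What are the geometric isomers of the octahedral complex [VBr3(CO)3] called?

Working through the distinct placements yields 2 geometric isomers: Br mer; Br fac.

fac and mer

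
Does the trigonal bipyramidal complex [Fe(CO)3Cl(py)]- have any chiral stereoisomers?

no

There are 4 geometric isomers: Cl equatorial, py equatorial; Cl axial, py equatorial; Cl equatorial, py axial; Cl axial, py axial.
Each arrangement has an internal mirror plane or centre of symmetry, so none is chiral.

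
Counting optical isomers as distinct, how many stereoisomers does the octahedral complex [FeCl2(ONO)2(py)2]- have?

Systematic placement gives 5 geometric isomers: Cl trans, ONO trans, py trans; Cl trans, ONO cis, py cis; Cl cis, ONO cis, py trans; Cl cis, ONO cis, py cis (chiral); Cl cis, ONO trans, py cis.
One of these lacks any improper symmetry element and so occurs as an enantiomeric pair, giving 5 + 1 = 6 stereoisomers in total.

6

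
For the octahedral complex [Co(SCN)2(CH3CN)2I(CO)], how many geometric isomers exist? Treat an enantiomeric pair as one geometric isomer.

6

In an octahedral complex each vertex has one trans partner and four cis neighbours.
The distinct arrangements are (6 in all): SCN trans, CH3CN trans; SCN cis, CH3CN trans; SCN trans, CH3CN cis; SCN cis, CH3CN cis (3 arrangements, 2 chiral).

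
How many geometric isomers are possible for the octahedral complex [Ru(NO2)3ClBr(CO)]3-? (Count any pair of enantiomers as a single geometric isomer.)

The six octahedral sites form three mutually perpendicular trans pairs.
Working through the distinct placements yields 4 geometric isomers: NO2 mer (3 arrangements); NO2 fac (chiral).

4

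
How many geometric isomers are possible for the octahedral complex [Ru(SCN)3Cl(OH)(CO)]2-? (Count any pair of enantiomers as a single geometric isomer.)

4

In an octahedral complex each vertex has one trans partner and four cis neighbours.
The distinct arrangements are (4 in all): SCN mer (3 arrangements); SCN fac (chiral).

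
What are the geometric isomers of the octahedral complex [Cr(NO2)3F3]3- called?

The six octahedral sites form three mutually perpendicular trans pairs.
Working through the distinct placements yields 2 geometric isomers: NO2 mer; NO2 fac.

fac and mer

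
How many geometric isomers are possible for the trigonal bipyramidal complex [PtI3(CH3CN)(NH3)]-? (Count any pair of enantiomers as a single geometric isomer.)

Systematic placement gives 4 geometric isomers: CH3CN axial, NH3 equatorial; CH3CN axial, NH3 axial; CH3CN equatorial, NH3 equatorial; CH3CN equatorial, NH3 axial.

4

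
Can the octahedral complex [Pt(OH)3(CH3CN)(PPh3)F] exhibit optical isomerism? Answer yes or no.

yes

In an octahedral complex each vertex has one trans partner and four cis neighbours.
The distinct arrangements are (4 in all): OH mer (3 arrangements); OH fac (chiral).
One of these lacks any improper symmetry element and so occurs as an enantiomeric pair, giving 4 + 1 = 5 stereoisomers in total.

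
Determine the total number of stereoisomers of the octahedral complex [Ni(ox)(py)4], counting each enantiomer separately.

An octahedron has six vertices in three trans pairs; every non-trans pair is cis.
Each ox is bidentate and must span two cis positions.
Only one geometric arrangement is possible.

1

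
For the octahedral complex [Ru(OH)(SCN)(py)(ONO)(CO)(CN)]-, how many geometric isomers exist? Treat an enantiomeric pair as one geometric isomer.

In an octahedral complex each vertex has one trans partner and four cis neighbours.
Systematic enumeration (placing each ligand type in turn and discarding arrangements equivalent by rotation or reflection) gives 15 geometric isomers.

15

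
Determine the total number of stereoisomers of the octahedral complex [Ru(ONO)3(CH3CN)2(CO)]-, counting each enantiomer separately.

3

In an octahedral complex each vertex has one trans partner and four cis neighbours.
Working through the distinct placements yields 3 geometric isomers: ONO mer, CH3CN trans; ONO mer, CH3CN cis; ONO fac, CH3CN cis.
Each arrangement has an internal mirror plane or centre of symmetry, so none is chiral.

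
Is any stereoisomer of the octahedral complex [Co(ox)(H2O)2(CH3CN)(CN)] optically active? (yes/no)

yes

The six octahedral sites form three mutually perpendicular trans pairs.
Each ox is bidentate and must span two cis positions.
Systematic placement gives 4 geometric isomers: H2O cis (3 arrangements, 2 chiral); H2O trans.
Of these, 2 lack any improper symmetry element and so occur as enantiomeric pairs, giving 4 + 2 = 6 stereoisomers in total.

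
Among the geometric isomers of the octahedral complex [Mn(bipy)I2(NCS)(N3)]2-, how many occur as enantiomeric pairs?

2

In an octahedral complex each vertex has one trans partner and four cis neighbours.
Each bipy is bidentate and must span two cis positions.
The distinct arrangements are (4 in all): I trans; I cis (3 arrangements, 2 chiral).
Of these, 2 lack any improper symmetry element and so occur as enantiomeric pairs, giving 4 + 2 = 6 stereoisomers in total.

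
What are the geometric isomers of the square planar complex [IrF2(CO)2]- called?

cis and trans

There are 2 geometric isomers: F cis; F trans.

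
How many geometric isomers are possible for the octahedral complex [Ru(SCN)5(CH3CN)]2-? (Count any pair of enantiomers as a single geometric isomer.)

1

In an octahedral complex each vertex has one trans partner and four cis neighbours.
Only one geometric arrangement is possible.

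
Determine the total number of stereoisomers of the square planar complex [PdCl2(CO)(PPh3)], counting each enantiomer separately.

2

A square has two trans pairs of vertices; adjacent vertices are cis.
Systematic placement gives 2 geometric isomers: Cl cis; Cl trans.
Each arrangement has an internal mirror plane or centre of symmetry, so none is chiral.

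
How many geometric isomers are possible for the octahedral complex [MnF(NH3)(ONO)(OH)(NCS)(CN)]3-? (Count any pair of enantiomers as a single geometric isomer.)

The six octahedral sites form three mutually perpendicular trans pairs.
Placing the ligands in turn and identifying arrangements related by rotation or reflection leaves 15 distinct geometric isomers.

15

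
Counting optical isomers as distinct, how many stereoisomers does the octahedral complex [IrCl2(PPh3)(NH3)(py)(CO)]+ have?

In an octahedral complex each vertex has one trans partner and four cis neighbours.
Systematic enumeration (placing each ligand type in turn and discarding arrangements equivalent by rotation or reflection) gives 9 geometric isomers.
Of these, 6 lack any improper symmetry element and so occur as enantiomeric pairs, giving 9 + 6 = 15 stereoisomers in total.

15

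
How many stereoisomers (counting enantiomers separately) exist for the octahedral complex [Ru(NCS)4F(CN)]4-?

In an octahedral complex each vertex has one trans partner and four cis neighbours.
Working through the distinct placements yields 2 geometric isomers: F and CN mutually trans; F and CN mutually cis.
Each arrangement has an internal mirror plane or centre of symmetry, so none is chiral.

2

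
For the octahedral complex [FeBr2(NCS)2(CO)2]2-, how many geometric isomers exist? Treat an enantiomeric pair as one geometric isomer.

5

An octahedron has six vertices in three trans pairs; every non-trans pair is cis.
The distinct arrangements are (5 in all): Br trans, NCS trans, CO trans; Br trans, NCS cis, CO cis; Br cis, NCS trans, CO cis; Br cis, NCS cis, CO cis (chiral); Br cis, NCS cis, CO trans.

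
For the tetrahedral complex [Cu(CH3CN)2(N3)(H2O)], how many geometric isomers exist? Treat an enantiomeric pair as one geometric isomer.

Only one geometric arrangement is possible.

1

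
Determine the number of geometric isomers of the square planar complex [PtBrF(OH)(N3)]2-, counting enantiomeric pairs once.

3

In a square planar complex each vertex has one trans partner and two cis neighbours.
The distinct arrangements are (3 in all): (Br/N3 trans, F/OH trans); (Br/OH trans, F/N3 trans); (Br/F trans, N3/OH trans).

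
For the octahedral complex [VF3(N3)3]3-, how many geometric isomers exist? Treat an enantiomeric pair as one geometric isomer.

In an octahedral complex each vertex has one trans partner and four cis neighbours.
There are 2 geometric isomers: F mer; F fac.

2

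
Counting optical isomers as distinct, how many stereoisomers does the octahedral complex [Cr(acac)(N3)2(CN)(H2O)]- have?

In an octahedral complex each vertex has one trans partner and four cis neighbours.
Each acac is bidentate and must span two cis positions.
Systematic placement gives 4 geometric isomers: N3 cis (3 arrangements, 2 chiral); N3 trans.
Of these, 2 lack any improper symmetry element and so occur as enantiomeric pairs, giving 4 + 2 = 6 stereoisomers in total.

6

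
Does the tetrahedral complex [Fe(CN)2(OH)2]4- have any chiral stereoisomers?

no

Only one geometric arrangement is possible.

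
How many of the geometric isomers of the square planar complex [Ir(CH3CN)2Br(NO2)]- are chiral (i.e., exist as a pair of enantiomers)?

A square has two trans pairs of vertices; adjacent vertices are cis.
There are 2 geometric isomers: CH3CN cis; CH3CN trans.
Each arrangement has an internal mirror plane or centre of symmetry, so none is chiral.

0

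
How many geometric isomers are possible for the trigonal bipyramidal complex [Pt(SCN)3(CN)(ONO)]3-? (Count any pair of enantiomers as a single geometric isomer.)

4

A trigonal bipyramid has two axial and three equatorial sites, which are chemically inequivalent.
Working through the distinct placements yields 4 geometric isomers: CN axial, ONO axial; CN axial, ONO equatorial; CN equatorial, ONO axial; CN equatorial, ONO equatorial.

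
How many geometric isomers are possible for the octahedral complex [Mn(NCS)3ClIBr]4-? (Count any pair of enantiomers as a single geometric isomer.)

The distinct arrangements are (4 in all): NCS mer (3 arrangements); NCS fac (chiral).

4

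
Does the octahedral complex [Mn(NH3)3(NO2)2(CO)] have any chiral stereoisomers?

The six octahedral sites form three mutually perpendicular trans pairs.
Working through the distinct placements yields 3 geometric isomers: NH3 mer, NO2 trans; NH3 fac, NO2 cis; NH3 mer, NO2 cis.
Each arrangement has an internal mirror plane or centre of symmetry, so none is chiral.

no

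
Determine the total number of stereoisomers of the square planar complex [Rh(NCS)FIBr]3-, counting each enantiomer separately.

In a square planar complex each vertex has one trans partner and two cis neighbours.
There are 3 geometric isomers: (Br/I trans, F/NCS trans); (Br/NCS trans, F/I trans); (Br/F trans, I/NCS trans).
Each arrangement has an internal mirror plane or centre of symmetry, so none is chiral.

3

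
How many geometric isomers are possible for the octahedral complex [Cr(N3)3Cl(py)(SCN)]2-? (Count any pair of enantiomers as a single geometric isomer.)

4

In an octahedral complex each vertex has one trans partner and four cis neighbours.
Systematic placement gives 4 geometric isomers: N3 mer (3 arrangements); N3 fac (chiral).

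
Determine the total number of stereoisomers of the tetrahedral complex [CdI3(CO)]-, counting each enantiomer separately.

In a tetrahedral complex all four positions are equivalent and every pair of ligands is adjacent — there is no cis/trans distinction.
Only one geometric arrangement is possible.

1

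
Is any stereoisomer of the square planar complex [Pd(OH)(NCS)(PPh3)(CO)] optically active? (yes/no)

In a square planar complex each vertex has one trans partner and two cis neighbours.
The distinct arrangements are (3 in all): (CO/OH trans, NCS/PPh3 trans); (CO/PPh3 trans, NCS/OH trans); (CO/NCS trans, OH/PPh3 trans).
Each arrangement has an internal mirror plane or centre of symmetry, so none is chiral.

no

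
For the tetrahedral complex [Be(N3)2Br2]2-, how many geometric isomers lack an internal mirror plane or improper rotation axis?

Only one geometric arrangement is possible.

0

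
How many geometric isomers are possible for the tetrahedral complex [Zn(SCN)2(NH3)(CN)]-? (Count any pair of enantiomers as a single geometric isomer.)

In a tetrahedral complex all four positions are equivalent and every pair of ligands is adjacent — there is no cis/trans distinction.
Only one geometric arrangement is possible.

1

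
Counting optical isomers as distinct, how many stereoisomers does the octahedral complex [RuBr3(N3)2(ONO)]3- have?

3

An octahedron has six vertices in three trans pairs; every non-trans pair is cis.
The distinct arrangements are (3 in all): Br mer, N3 cis; Br mer, N3 trans; Br fac, N3 cis.
Each arrangement has an internal mirror plane or centre of symmetry, so none is chiral.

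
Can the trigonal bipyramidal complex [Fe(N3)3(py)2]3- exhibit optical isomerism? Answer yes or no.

no

A trigonal bipyramid has two axial and three equatorial sites, which are chemically inequivalent.
Working through the distinct placements yields 3 geometric isomers: py both equatorial; py one axial, one equatorial; py both axial.
Each arrangement has an internal mirror plane or centre of symmetry, so none is chiral.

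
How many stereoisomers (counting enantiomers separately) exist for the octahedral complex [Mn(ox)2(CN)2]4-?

3

The six octahedral sites form three mutually perpendicular trans pairs.
Each ox is bidentate and must span two cis positions.
The distinct arrangements are (2 in all): CN trans; CN cis (chiral).
One of these lacks any improper symmetry element and so occurs as an enantiomeric pair, giving 2 + 1 = 3 stereoisomers in total.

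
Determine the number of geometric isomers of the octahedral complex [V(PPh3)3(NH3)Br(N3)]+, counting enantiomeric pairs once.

4

An octahedron has six vertices in three trans pairs; every non-trans pair is cis.
Working through the distinct placements yields 4 geometric isomers: PPh3 mer (3 arrangements); PPh3 fac (chiral).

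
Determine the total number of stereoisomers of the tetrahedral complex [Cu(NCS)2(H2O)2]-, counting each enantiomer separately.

In a tetrahedral complex all four positions are equivalent and every pair of ligands is adjacent — there is no cis/trans distinction.
Only one geometric arrangement is possible.

1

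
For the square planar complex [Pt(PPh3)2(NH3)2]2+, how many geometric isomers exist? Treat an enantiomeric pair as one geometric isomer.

Working through the distinct placements yields 2 geometric isomers: PPh3 cis; PPh3 trans.

2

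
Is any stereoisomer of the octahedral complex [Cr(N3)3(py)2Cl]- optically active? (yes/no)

The six octahedral sites form three mutually perpendicular trans pairs.
Systematic placement gives 3 geometric isomers: N3 mer, py trans; N3 fac, py cis; N3 mer, py cis.
Each arrangement has an internal mirror plane or centre of symmetry, so none is chiral.

no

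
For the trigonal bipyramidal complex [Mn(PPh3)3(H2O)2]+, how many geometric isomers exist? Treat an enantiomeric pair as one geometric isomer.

3

A trigonal bipyramid has two axial and three equatorial sites, which are chemically inequivalent.
There are 3 geometric isomers: H2O both axial; H2O one axial, one equatorial; H2O both equatorial.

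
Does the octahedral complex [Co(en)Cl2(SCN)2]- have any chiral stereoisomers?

Each en is bidentate and must span two cis positions.
The distinct arrangements are (3 in all): Cl trans, SCN cis; Cl cis, SCN cis (chiral); Cl cis, SCN trans.
One of these lacks any improper symmetry element and so occurs as an enantiomeric pair, giving 3 + 1 = 4 stereoisomers in total.

yes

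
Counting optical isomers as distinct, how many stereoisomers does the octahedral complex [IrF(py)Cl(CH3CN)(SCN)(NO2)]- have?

30

An octahedron has six vertices in three trans pairs; every non-trans pair is cis.
Placing the ligands in turn and identifying arrangements related by rotation or reflection leaves 15 distinct geometric isomers.
Of these, 15 lack any improper symmetry element and so occur as enantiomeric pairs, giving 15 + 15 = 30 stereoisomers in total.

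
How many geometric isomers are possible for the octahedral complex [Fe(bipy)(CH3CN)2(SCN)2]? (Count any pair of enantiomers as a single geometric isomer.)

Each bipy is bidentate and must span two cis positions.
The distinct arrangements are (3 in all): CH3CN trans, SCN cis; CH3CN cis, SCN cis (chiral); CH3CN cis, SCN trans.

3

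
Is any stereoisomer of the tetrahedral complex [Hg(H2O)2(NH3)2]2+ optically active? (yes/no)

All four vertices of a tetrahedron are equivalent and mutually adjacent, so cis/trans isomerism cannot arise.
Only one geometric arrangement is possible.

no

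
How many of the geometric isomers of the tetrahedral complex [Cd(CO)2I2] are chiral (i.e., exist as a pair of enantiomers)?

In a tetrahedral complex all four positions are equivalent and every pair of ligands is adjacent — there is no cis/trans distinction.
Only one geometric arrangement is possible.

0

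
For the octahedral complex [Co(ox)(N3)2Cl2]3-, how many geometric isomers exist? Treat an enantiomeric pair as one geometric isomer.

In an octahedral complex each vertex has one trans partner and four cis neighbours.
Each ox is bidentate and must span two cis positions.
There are 3 geometric isomers: N3 cis, Cl trans; N3 cis, Cl cis (chiral); N3 trans, Cl cis.

3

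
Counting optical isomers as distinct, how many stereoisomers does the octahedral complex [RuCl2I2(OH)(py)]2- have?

8

An octahedron has six vertices in three trans pairs; every non-trans pair is cis.
Systematic placement gives 6 geometric isomers: Cl trans, I trans; Cl trans, I cis; Cl cis, I cis (3 arrangements, 2 chiral); Cl cis, I trans.
Of these, 2 lack any improper symmetry element and so occur as enantiomeric pairs, giving 6 + 2 = 8 stereoisomers in total.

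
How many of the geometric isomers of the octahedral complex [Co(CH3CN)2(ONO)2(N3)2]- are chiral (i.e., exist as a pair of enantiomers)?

In an octahedral complex each vertex has one trans partner and four cis neighbours.
Working through the distinct placements yields 5 geometric isomers: CH3CN trans, ONO trans, N3 trans; CH3CN trans, ONO cis, N3 cis; CH3CN cis, ONO trans, N3 cis; CH3CN cis, ONO cis, N3 cis (chiral); CH3CN cis, ONO cis, N3 trans.
One of these lacks any improper symmetry element and so occurs as an enantiomeric pair, giving 5 + 1 = 6 stereoisomers in total.

1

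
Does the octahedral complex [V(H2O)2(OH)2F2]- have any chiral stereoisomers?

An octahedron has six vertices in three trans pairs; every non-trans pair is cis.
Systematic placement gives 5 geometric isomers: H2O trans, OH trans, F trans; H2O cis, OH cis, F trans; H2O cis, OH trans, F cis; H2O cis, OH cis, F cis (chiral); H2O trans, OH cis, F cis.
One of these lacks any improper symmetry element and so occurs as an enantiomeric pair, giving 5 + 1 = 6 stereoisomers in total.

yes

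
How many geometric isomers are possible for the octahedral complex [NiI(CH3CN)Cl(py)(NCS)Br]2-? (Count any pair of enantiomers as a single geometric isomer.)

An octahedron has six vertices in three trans pairs; every non-trans pair is cis.
Placing the ligands in turn and identifying arrangements related by rotation or reflection leaves 15 distinct geometric isomers.

15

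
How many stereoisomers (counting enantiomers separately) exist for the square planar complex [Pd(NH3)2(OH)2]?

2

A square has two trans pairs of vertices; adjacent vertices are cis.
There are 2 geometric isomers: NH3 cis; NH3 trans.
Each arrangement has an internal mirror plane or centre of symmetry, so none is chiral.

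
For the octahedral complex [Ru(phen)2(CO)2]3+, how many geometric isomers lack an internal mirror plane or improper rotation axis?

The six octahedral sites form three mutually perpendicular trans pairs.
Each phen is bidentate and must span two cis positions.
Working through the distinct placements yields 2 geometric isomers: CO trans; CO cis (chiral).
One of these lacks any improper symmetry element and so occurs as an enantiomeric pair, giving 2 + 1 = 3 stereoisomers in total.

1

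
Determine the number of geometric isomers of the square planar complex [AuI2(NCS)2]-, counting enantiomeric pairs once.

A square has two trans pairs of vertices; adjacent vertices are cis.
Systematic placement gives 2 geometric isomers: I cis; I trans.

2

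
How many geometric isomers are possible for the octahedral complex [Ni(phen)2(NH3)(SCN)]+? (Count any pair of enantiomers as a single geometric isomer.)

The six octahedral sites form three mutually perpendicular trans pairs.
Each phen is bidentate and must span two cis positions.
The distinct arrangements are (2 in all): NH3 and SCN mutually trans; NH3 and SCN mutually cis (chiral).

2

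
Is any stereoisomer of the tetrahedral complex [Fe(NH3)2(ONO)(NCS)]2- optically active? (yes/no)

no

In a tetrahedral complex all four positions are equivalent and every pair of ligands is adjacent — there is no cis/trans distinction.
Only one geometric arrangement is possible.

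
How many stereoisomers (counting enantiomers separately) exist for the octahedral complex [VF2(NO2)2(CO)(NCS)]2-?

The six octahedral sites form three mutually perpendicular trans pairs.
There are 6 geometric isomers: F cis, NO2 trans; F cis, NO2 cis (3 arrangements, 2 chiral); F trans, NO2 trans; F trans, NO2 cis.
Of these, 2 lack any improper symmetry element and so occur as enantiomeric pairs, giving 6 + 2 = 8 stereoisomers in total.

8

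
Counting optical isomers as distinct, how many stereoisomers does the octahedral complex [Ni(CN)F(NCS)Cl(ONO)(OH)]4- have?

Systematic enumeration (placing each ligand type in turn and discarding arrangements equivalent by rotation or reflection) gives 15 geometric isomers.
Of these, 15 lack any improper symmetry element and so occur as enantiomeric pairs, giving 15 + 15 = 30 stereoisomers in total.

30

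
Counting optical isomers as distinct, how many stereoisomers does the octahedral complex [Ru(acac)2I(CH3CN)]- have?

3

An octahedron has six vertices in three trans pairs; every non-trans pair is cis.
Each acac is bidentate and must span two cis positions.
Systematic placement gives 2 geometric isomers: I and CH3CN mutually trans; I and CH3CN mutually cis (chiral).
One of these lacks any improper symmetry element and so occurs as an enantiomeric pair, giving 2 + 1 = 3 stereoisomers in total.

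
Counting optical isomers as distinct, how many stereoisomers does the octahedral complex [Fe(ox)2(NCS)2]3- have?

3

An octahedron has six vertices in three trans pairs; every non-trans pair is cis.
Each ox is bidentate and must span two cis positions.
The distinct arrangements are (2 in all): NCS trans; NCS cis (chiral).
One of these lacks any improper symmetry element and so occurs as an enantiomeric pair, giving 2 + 1 = 3 stereoisomers in total.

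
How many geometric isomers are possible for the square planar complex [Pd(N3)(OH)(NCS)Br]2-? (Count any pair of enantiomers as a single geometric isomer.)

A square has two trans pairs of vertices; adjacent vertices are cis.
Systematic placement gives 3 geometric isomers: (Br/NCS trans, N3/OH trans); (Br/OH trans, N3/NCS trans); (Br/N3 trans, NCS/OH trans).

3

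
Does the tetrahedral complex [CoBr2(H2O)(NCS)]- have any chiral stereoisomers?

Only one geometric arrangement is possible.

no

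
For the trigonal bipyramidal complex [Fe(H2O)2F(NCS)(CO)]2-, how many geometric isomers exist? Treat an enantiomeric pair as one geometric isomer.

7

A trigonal bipyramid has two axial and three equatorial sites, which are chemically inequivalent.
Systematic enumeration (placing each ligand type in turn and discarding arrangements equivalent by rotation or reflection) gives 7 geometric isomers.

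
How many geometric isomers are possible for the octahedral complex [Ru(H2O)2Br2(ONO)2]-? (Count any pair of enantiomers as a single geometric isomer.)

The six octahedral sites form three mutually perpendicular trans pairs.
There are 5 geometric isomers: H2O trans, Br trans, ONO trans; H2O cis, Br trans, ONO cis; H2O cis, Br cis, ONO trans; H2O cis, Br cis, ONO cis (chiral); H2O trans, Br cis, ONO cis.

5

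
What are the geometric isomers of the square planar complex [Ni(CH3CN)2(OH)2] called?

A square has two trans pairs of vertices; adjacent vertices are cis.
The distinct arrangements are (2 in all): CH3CN cis; CH3CN trans.

cis and trans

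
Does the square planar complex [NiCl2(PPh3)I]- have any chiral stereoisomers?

no

A square has two trans pairs of vertices; adjacent vertices are cis.
Working through the distinct placements yields 2 geometric isomers: Cl cis; Cl trans.
Each arrangement has an internal mirror plane or centre of symmetry, so none is chiral.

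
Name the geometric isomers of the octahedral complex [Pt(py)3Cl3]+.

fac and mer

An octahedron has six vertices in three trans pairs; every non-trans pair is cis.
There are 2 geometric isomers: py mer; py fac.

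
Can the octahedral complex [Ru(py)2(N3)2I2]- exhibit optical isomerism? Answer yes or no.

yes

An octahedron has six vertices in three trans pairs; every non-trans pair is cis.
There are 5 geometric isomers: py trans, N3 trans, I trans; py cis, N3 cis, I trans; py trans, N3 cis, I cis; py cis, N3 cis, I cis (chiral); py cis, N3 trans, I cis.
One of these lacks any improper symmetry element and so occurs as an enantiomeric pair, giving 5 + 1 = 6 stereoisomers in total.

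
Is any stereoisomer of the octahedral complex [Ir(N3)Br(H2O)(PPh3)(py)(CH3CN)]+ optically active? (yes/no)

yes

The six octahedral sites form three mutually perpendicular trans pairs.
Exhaustive case analysis gives 15 geometric isomers.
Of these, 15 lack any improper symmetry element and so occur as enantiomeric pairs, giving 15 + 15 = 30 stereoisomers in total.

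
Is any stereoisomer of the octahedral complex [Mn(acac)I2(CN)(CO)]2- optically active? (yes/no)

An octahedron has six vertices in three trans pairs; every non-trans pair is cis.
Each acac is bidentate and must span two cis positions.
The distinct arrangements are (4 in all): I cis (3 arrangements, 2 chiral); I trans.
Of these, 2 lack any improper symmetry element and so occur as enantiomeric pairs, giving 4 + 2 = 6 stereoisomers in total.

yes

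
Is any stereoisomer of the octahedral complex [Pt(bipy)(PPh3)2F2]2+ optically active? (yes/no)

In an octahedral complex each vertex has one trans partner and four cis neighbours.
Each bipy is bidentate and must span two cis positions.
There are 3 geometric isomers: PPh3 cis, F trans; PPh3 cis, F cis (chiral); PPh3 trans, F cis.
One of these lacks any improper symmetry element and so occurs as an enantiomeric pair, giving 3 + 1 = 4 stereoisomers in total.

yes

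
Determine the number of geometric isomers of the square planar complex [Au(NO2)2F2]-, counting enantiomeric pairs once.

A square has two trans pairs of vertices; adjacent vertices are cis.
Systematic placement gives 2 geometric isomers: NO2 cis; NO2 trans.

2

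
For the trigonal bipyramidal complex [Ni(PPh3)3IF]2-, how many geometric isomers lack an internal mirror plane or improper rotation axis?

0

A trigonal bipyramid has two axial and three equatorial sites, which are chemically inequivalent.
Systematic placement gives 4 geometric isomers: I axial, F axial; I equatorial, F axial; I axial, F equatorial; I equatorial, F equatorial.
Each arrangement has an internal mirror plane or centre of symmetry, so none is chiral.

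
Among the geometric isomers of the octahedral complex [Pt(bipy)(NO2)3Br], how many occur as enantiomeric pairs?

0

An octahedron has six vertices in three trans pairs; every non-trans pair is cis.
Each bipy is bidentate and must span two cis positions.
Working through the distinct placements yields 2 geometric isomers: NO2 fac; NO2 mer.
Each arrangement has an internal mirror plane or centre of symmetry, so none is chiral.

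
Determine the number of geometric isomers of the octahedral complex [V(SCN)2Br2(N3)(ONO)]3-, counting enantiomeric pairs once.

An octahedron has six vertices in three trans pairs; every non-trans pair is cis.
There are 6 geometric isomers: SCN trans, Br trans; SCN cis, Br trans; SCN trans, Br cis; SCN cis, Br cis (3 arrangements, 2 chiral).

6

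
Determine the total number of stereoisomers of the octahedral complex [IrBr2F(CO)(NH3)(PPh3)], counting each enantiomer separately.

Systematic enumeration (placing each ligand type in turn and discarding arrangements equivalent by rotation or reflection) gives 9 geometric isomers.
Of these, 6 lack any improper symmetry element and so occur as enantiomeric pairs, giving 9 + 6 = 15 stereoisomers in total.

15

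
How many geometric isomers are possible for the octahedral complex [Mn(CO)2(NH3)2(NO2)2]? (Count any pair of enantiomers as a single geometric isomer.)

An octahedron has six vertices in three trans pairs; every non-trans pair is cis.
The distinct arrangements are (5 in all): CO trans, NH3 trans, NO2 trans; CO trans, NH3 cis, NO2 cis; CO cis, NH3 cis, NO2 trans; CO cis, NH3 cis, NO2 cis (chiral); CO cis, NH3 trans, NO2 cis.

5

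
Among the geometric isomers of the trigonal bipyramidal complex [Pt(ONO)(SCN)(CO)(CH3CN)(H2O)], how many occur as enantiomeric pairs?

Placing the ligands in turn and identifying arrangements related by rotation or reflection leaves 10 distinct geometric isomers.
Of these, 10 lack any improper symmetry element and so occur as enantiomeric pairs, giving 10 + 10 = 20 stereoisomers in total.

10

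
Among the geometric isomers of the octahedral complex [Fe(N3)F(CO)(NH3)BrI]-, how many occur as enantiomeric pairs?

In an octahedral complex each vertex has one trans partner and four cis neighbours.
Exhaustive case analysis gives 15 geometric isomers.
Of these, 15 lack any improper symmetry element and so occur as enantiomeric pairs, giving 15 + 15 = 30 stereoisomers in total.

15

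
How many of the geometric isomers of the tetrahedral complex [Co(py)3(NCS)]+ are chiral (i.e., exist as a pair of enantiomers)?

0

All four vertices of a tetrahedron are equivalent and mutually adjacent, so cis/trans isomerism cannot arise.
Only one geometric arrangement is possible.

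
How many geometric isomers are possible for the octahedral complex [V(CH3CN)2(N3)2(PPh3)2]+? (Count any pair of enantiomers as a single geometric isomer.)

The six octahedral sites form three mutually perpendicular trans pairs.
There are 5 geometric isomers: CH3CN trans, N3 trans, PPh3 trans; CH3CN trans, N3 cis, PPh3 cis; CH3CN cis, N3 cis, PPh3 trans; CH3CN cis, N3 cis, PPh3 cis (chiral); CH3CN cis, N3 trans, PPh3 cis.

5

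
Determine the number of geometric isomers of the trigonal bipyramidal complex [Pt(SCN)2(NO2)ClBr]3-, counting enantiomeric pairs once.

In a trigonal bipyramid the two axial positions differ from the three equatorial ones.
Placing the ligands in turn and identifying arrangements related by rotation or reflection leaves 7 distinct geometric isomers.

7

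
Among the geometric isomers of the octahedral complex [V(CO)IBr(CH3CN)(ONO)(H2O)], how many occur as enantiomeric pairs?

Systematic enumeration (placing each ligand type in turn and discarding arrangements equivalent by rotation or reflection) gives 15 geometric isomers.
Of these, 15 lack any improper symmetry element and so occur as enantiomeric pairs, giving 15 + 15 = 30 stereoisomers in total.

15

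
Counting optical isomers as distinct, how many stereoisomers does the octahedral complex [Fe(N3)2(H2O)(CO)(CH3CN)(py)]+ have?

Placing the ligands in turn and identifying arrangements related by rotation or reflection leaves 9 distinct geometric isomers.
Of these, 6 lack any improper symmetry element and so occur as enantiomeric pairs, giving 9 + 6 = 15 stereoisomers in total.

15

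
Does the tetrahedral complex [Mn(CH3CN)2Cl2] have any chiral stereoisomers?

Only one geometric arrangement is possible.

no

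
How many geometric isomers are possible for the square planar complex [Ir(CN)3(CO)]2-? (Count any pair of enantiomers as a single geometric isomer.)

1

A square has two trans pairs of vertices; adjacent vertices are cis.
Only one geometric arrangement is possible.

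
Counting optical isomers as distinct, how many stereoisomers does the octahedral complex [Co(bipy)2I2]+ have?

3

The six octahedral sites form three mutually perpendicular trans pairs.
Each bipy is bidentate and must span two cis positions.
Systematic placement gives 2 geometric isomers: I trans; I cis (chiral).
One of these lacks any improper symmetry element and so occurs as an enantiomeric pair, giving 2 + 1 = 3 stereoisomers in total.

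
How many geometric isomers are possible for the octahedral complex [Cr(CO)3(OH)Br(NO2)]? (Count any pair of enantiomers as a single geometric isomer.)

The six octahedral sites form three mutually perpendicular trans pairs.
There are 4 geometric isomers: CO mer (3 arrangements); CO fac (chiral).

4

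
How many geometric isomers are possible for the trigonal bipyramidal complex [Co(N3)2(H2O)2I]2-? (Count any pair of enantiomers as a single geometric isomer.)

5

Exhaustive case analysis gives 5 geometric isomers.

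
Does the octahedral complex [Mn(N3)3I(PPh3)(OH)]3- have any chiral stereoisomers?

yes

In an octahedral complex each vertex has one trans partner and four cis neighbours.
The distinct arrangements are (4 in all): N3 mer (3 arrangements); N3 fac (chiral).
One of these lacks any improper symmetry element and so occurs as an enantiomeric pair, giving 4 + 1 = 5 stereoisomers in total.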